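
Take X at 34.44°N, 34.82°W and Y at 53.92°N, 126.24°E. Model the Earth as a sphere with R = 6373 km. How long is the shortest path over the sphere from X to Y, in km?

10025 km

Haversine: a = sin²(Δφ/2)+cos φ₁ cos φ₂ sin²(Δλ/2) = 0.50116;  σ = 2·atan2(√a,√(1−a))
σ = 90.133° → d = Rσ = 6373·1.57312 = 10025 km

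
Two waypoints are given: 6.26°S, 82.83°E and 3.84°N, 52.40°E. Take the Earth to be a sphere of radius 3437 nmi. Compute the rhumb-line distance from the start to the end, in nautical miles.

Rhumb course C = atan2(Δλ, Δψ) with Δψ = ln[tan(π/4+φ₂/2)/tan(π/4+φ₁/2)] = +0.1765, Δλ = -0.5311 → C = 288.39°
d = R·|Δφ| / |cos C| = 3437·0.17628 / 0.31544 = 1921 nmi

1921 nmi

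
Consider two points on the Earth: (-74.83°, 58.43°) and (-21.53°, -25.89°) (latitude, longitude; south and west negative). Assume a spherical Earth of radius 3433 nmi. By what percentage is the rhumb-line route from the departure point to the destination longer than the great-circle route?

Great circle: σ = 1.1828 rad → d_gc = Rσ = 4060.7 nmi
Rhumb: Δφ = +0.9303, Δλ = -1.4717, Δψ = +1.6313, q = Δφ/Δψ = 0.5703 → d_rh = R√(Δφ²+q²Δλ²) = 4301.2 nmi
Excess = (4301.2 − 4060.7) / 4060.7 = 240.5 / 4060.7 = 5.92% ≈ 5.9%

5.9%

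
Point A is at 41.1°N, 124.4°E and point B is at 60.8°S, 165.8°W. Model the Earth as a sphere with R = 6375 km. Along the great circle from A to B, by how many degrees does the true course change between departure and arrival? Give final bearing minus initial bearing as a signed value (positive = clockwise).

Initial bearing θ₁ = atan2(sin Δλ cos φ₂, cos φ₁ sin φ₂ − sin φ₁ cos φ₂ cos Δλ) = 149.22°
Final bearing θ₂ = (initial bearing from the destination back to the start) + 180° = 127.76°
Δθ = θ₂ − θ₁ = -21.5°

-21.5°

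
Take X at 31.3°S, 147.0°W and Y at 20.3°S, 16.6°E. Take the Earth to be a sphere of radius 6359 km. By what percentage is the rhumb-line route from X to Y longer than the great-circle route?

16.9%

Great circle: σ = 2.2001 rad → d_gc = Rσ = 13990.1 km
Rhumb: Δφ = +0.1920, Δλ = +2.8554, Δψ = +0.2137, q = Δφ/Δψ = 0.8983 → d_rh = R√(Δφ²+q²Δλ²) = 16356.0 km
Excess = (16356.0 − 13990.1) / 13990.1 = 2365.9 / 13990.1 = 16.91% ≈ 16.9%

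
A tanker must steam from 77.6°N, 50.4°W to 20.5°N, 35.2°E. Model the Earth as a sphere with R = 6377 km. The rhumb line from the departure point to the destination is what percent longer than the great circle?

6.2%

Great circle: σ = 1.2052 rad → d_gc = Rσ = 7685.8 km
Rhumb: Δφ = -0.9966, Δλ = +1.4940, Δψ = -1.8541, q = Δφ/Δψ = 0.5375 → d_rh = R√(Δφ²+q²Δλ²) = 8161.7 km
Excess = (8161.7 − 7685.8) / 7685.8 = 475.9 / 7685.8 = 6.19% ≈ 6.2%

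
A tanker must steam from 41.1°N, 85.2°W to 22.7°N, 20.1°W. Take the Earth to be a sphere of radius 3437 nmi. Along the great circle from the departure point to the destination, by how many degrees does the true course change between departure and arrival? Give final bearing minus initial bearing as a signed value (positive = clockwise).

+37.7°

Initial bearing θ₁ = atan2(sin Δλ cos φ₂, cos φ₁ sin φ₂ − sin φ₁ cos φ₂ cos Δλ) = 87.57°
Final bearing θ₂ = (initial bearing from the destination back to the start) + 180° = 125.30°
Δθ = θ₂ − θ₁ = +37.7°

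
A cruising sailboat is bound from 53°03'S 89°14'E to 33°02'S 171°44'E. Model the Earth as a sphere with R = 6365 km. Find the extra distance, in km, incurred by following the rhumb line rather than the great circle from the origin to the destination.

313 km

Great circle: cos σ = sin φ₁ sin φ₂ + cos φ₁ cos φ₂ cos Δλ,  σ = 1.0456 rad → d_gc = 6655.0 km
Rhumb line: Δψ = +0.4849, q = Δφ/Δψ = 0.7205, d_rh = R√(Δφ²+q²Δλ²) = 6967.9 km
Excess = 6967.9 − 6655.0 = 312.9 ≈ 313 km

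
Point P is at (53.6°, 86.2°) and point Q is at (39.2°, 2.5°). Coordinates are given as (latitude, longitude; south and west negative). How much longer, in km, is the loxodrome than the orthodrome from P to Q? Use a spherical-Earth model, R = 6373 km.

Great circle: cos σ = sin φ₁ sin φ₂ + cos φ₁ cos φ₂ cos Δλ,  σ = 0.9774 rad → d_gc = 6229.0 km
Rhumb line: Δψ = -0.3676, q = Δφ/Δψ = 0.6838, d_rh = R√(Δφ²+q²Δλ²) = 6564.1 km
Excess = 6564.1 − 6229.0 = 335.1 ≈ 335 km

335 km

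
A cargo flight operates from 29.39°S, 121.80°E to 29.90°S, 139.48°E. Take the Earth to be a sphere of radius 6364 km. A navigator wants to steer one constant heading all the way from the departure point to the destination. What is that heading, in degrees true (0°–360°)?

91.9°

Δψ = ln[tan(π/4+φ₂/2)/tan(π/4+φ₁/2)] = -0.0102
Δλ = +0.3086 rad (taken the short way round)
course = atan2(Δλ, Δψ) = 91.90°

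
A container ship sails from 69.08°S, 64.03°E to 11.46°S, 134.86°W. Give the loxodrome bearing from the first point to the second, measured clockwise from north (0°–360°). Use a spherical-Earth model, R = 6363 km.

Δψ = ln[tan(π/4+φ₂/2)/tan(π/4+φ₁/2)] = +1.4881
Δλ = +2.8119 rad (taken the short way round)
course = atan2(Δλ, Δψ) = 62.11°

62.1°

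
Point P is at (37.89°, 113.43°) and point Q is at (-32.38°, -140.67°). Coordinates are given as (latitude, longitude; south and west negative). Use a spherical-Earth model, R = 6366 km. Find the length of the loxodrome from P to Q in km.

Rhumb course C = atan2(Δλ, Δψ) with Δψ = ln[tan(π/4+φ₂/2)/tan(π/4+φ₁/2)] = -1.3134, Δλ = +1.8483 → C = 125.40°
d = R·|Δφ| / |cos C| = 6366·1.22644 / 0.57925 = 13479 km

13479 km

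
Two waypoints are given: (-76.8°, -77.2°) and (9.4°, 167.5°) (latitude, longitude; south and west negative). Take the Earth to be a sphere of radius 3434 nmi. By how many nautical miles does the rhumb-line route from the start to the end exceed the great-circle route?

557 nmi

Great circle: cos σ = sin φ₁ sin φ₂ + cos φ₁ cos φ₂ cos Δλ,  σ = 1.8289 rad → d_gc = 6280.6 nmi
Rhumb line: Δψ = +2.3215, q = Δφ/Δψ = 0.6481, d_rh = R√(Δφ²+q²Δλ²) = 6837.2 nmi
Excess = 6837.2 − 6280.6 = 556.6 ≈ 557 nmi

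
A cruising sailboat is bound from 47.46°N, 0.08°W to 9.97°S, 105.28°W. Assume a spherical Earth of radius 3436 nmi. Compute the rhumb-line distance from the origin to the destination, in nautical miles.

6621 nmi

Rhumb course C = atan2(Δλ, Δψ) with Δψ = ln[tan(π/4+φ₂/2)/tan(π/4+φ₁/2)] = -1.1183, Δλ = -1.8361 → C = 238.65°
d = R·|Δφ| / |cos C| = 3436·1.00234 / 0.52020 = 6621 nmi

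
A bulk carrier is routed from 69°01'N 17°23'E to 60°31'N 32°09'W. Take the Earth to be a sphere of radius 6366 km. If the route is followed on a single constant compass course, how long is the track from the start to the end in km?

Δψ = ln[tan(π/4+φ₂/2)/tan(π/4+φ₁/2)] = -0.3512;  Δφ = -0.1484 rad,  Δλ = -0.8645 rad
q = Δφ/Δψ = 0.4224
d = R·√(Δφ² + q²Δλ²) = 6366·0.39413 = 2509 km

2509 km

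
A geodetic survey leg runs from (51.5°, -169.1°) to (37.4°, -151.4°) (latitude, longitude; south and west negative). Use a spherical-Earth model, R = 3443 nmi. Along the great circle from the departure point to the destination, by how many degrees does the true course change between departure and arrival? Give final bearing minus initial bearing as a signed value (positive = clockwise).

At departure: θ₁ = atan2(sin Δλ cos φ₂, cos φ₁ sin φ₂ − sin φ₁ cos φ₂ cos Δλ) = 131.57°
At arrival: θ₂ = atan2(sin Δλ cos φ₁, −cos φ₂ sin φ₁ + sin φ₂ cos φ₁ cos Δλ) = 144.11°
Δθ = θ₂ − θ₁ = +12.5°

+12.5°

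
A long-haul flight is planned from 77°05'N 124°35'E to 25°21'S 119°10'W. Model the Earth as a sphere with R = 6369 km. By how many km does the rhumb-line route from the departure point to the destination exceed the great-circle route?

980 km

Great circle: cos σ = sin φ₁ sin φ₂ + cos φ₁ cos φ₂ cos Δλ,  σ = 2.1021 rad → d_gc = 13388.3 km
Rhumb line: Δψ = -2.6362, q = Δφ/Δψ = 0.6782, d_rh = R√(Δφ²+q²Δλ²) = 14368.4 km
Excess = 14368.4 − 13388.3 = 980.1 ≈ 980 km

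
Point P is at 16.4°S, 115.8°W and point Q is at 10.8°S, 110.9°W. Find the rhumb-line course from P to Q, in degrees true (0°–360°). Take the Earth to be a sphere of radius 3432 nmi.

40.4°

Δψ = ln[tan(π/4+φ₂/2)/tan(π/4+φ₁/2)] = +0.1006
Δλ = +0.0855 rad (taken the short way round)
course = atan2(Δλ, Δψ) = 40.37°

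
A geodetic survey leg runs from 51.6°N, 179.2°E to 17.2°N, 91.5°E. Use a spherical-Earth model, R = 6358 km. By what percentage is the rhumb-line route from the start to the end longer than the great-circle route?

Great circle: σ = 1.3124 rad → d_gc = Rσ = 8344.1 km
Rhumb: Δφ = -0.6004, Δλ = -1.5307, Δψ = -0.7501, q = Δφ/Δψ = 0.8005 → d_rh = R√(Δφ²+q²Δλ²) = 8675.0 km
Excess = (8675.0 − 8344.1) / 8344.1 = 330.9 / 8344.1 = 3.97% ≈ 4.0%

4.0%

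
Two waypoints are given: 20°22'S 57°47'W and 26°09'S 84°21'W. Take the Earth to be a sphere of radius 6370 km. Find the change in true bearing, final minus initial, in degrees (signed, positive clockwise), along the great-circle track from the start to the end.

+10.7°

At departure: θ₁ = atan2(sin Δλ cos φ₂, cos φ₁ sin φ₂ − sin φ₁ cos φ₂ cos Δλ) = 251.57°
At arrival: θ₂ = atan2(sin Δλ cos φ₁, −cos φ₂ sin φ₁ + sin φ₂ cos φ₁ cos Δλ) = 262.24°
Δθ = θ₂ − θ₁ = +10.7°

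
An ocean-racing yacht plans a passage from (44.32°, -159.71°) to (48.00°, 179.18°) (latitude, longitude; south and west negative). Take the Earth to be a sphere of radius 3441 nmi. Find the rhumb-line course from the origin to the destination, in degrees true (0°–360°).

Meridional parts: M(φ₁)=+0.8647, M(φ₂)=+0.9575 → ΔM = +0.0928;  Δλ = -0.3684 rad
tan C = Δλ / ΔM = -3.9711 → C = 284.13°

284.1°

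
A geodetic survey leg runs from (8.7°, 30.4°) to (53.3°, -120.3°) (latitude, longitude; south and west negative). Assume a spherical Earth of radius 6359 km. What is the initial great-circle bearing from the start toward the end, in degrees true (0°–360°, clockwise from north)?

341.4°

N = sin Δλ·cos φ₂ = -0.2925;  D = cos φ₁ sin φ₂ − sin φ₁ cos φ₂ cos Δλ = +0.8714
initial course = atan2(N, D) = 341.45°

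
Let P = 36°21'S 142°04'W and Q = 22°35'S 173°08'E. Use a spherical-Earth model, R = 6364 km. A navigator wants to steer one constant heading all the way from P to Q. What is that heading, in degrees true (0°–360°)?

289.5°

Δψ = ln[tan(π/4+φ₂/2)/tan(π/4+φ₁/2)] = +0.2771
Δλ = -0.7819 rad (taken the short way round)
course = atan2(Δλ, Δψ) = 289.51°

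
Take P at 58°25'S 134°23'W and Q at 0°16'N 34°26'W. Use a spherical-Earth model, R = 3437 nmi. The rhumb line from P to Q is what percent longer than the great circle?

4.6%

Great circle: σ = 1.6654 rad → d_gc = Rσ = 5724.0 nmi
Rhumb: Δφ = +1.0242, Δλ = +1.7445, Δψ = +1.2676, q = Δφ/Δψ = 0.8080 → d_rh = R√(Δφ²+q²Δλ²) = 5988.4 nmi
Excess = (5988.4 − 5724.0) / 5724.0 = 264.4 / 5724.0 = 4.62% ≈ 4.6%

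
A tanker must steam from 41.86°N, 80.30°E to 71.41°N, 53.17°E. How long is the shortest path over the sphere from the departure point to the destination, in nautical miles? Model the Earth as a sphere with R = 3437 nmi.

1947 nmi

Haversine: a = sin²(Δφ/2)+cos φ₁ cos φ₂ sin²(Δλ/2) = 0.07810;  σ = 2·atan2(√a,√(1−a))
σ = 32.456° → d = Rσ = 3437·0.56647 = 1947 nmi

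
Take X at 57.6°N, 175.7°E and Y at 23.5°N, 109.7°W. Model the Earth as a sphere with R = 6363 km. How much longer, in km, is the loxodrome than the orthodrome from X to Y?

242 km

Great circle: cos σ = sin φ₁ sin φ₂ + cos φ₁ cos φ₂ cos Δλ,  σ = 1.0847 rad → d_gc = 6902.0 km
Rhumb line: Δψ = -0.8139, q = Δφ/Δψ = 0.7312, d_rh = R√(Δφ²+q²Δλ²) = 7144.4 km
Excess = 7144.4 − 6902.0 = 242.4 ≈ 242 km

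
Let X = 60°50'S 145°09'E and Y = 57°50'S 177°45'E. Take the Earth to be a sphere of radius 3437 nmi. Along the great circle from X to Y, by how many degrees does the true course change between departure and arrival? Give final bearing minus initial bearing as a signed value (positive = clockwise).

Initial bearing θ₁ = atan2(sin Δλ cos φ₂, cos φ₁ sin φ₂ − sin φ₁ cos φ₂ cos Δλ) = 94.17°
Final bearing θ₂ = (initial bearing from the destination back to the start) + 180° = 65.92°
Δθ = θ₂ − θ₁ = -28.2°

-28.2°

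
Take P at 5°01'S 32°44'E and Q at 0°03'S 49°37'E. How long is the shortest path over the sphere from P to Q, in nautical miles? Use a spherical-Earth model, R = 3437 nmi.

Haversine: a = sin²(Δφ/2)+cos φ₁ cos φ₂ sin²(Δλ/2) = 0.02335;  σ = 2·atan2(√a,√(1−a))
σ = 17.578° → d = Rσ = 3437·0.30679 = 1054 nmi

1054 nmi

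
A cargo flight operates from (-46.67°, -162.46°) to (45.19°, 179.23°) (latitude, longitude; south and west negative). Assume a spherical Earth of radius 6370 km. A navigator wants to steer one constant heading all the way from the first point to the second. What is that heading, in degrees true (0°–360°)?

Δψ = ln[tan(π/4+φ₂/2)/tan(π/4+φ₁/2)] = +1.8093
Δλ = -0.3196 rad (taken the short way round)
course = atan2(Δλ, Δψ) = 349.98°

350.0°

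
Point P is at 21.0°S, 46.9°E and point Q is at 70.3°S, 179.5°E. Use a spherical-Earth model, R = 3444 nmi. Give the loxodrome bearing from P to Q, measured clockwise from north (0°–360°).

120.7°

Meridional parts: M(φ₁)=-0.3750, M(φ₂)=-1.7508 → ΔM = -1.3758;  Δλ = +2.3143 rad
tan C = Δλ / ΔM = -1.6821 → C = 120.73°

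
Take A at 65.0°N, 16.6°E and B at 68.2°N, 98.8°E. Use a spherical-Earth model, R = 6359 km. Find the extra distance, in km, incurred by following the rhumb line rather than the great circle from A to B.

265 km

Great circle: cos σ = sin φ₁ sin φ₂ + cos φ₁ cos φ₂ cos Δλ,  σ = 0.5300 rad → d_gc = 3370.4 km
Rhumb line: Δψ = +0.1408, q = Δφ/Δψ = 0.3965, d_rh = R√(Δφ²+q²Δλ²) = 3635.1 km
Excess = 3635.1 − 3370.4 = 264.7 ≈ 265 km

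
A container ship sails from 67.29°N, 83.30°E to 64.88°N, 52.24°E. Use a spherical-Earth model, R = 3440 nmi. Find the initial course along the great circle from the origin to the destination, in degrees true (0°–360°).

N = sin Δλ·cos φ₂ = -0.2190;  D = cos φ₁ sin φ₂ − sin φ₁ cos φ₂ cos Δλ = +0.0141
initial course = atan2(N, D) = 273.68°

273.7°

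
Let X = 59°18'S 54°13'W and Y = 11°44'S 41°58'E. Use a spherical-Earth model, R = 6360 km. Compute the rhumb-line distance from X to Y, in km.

9717 km

Rhumb course C = atan2(Δλ, Δψ) with Δψ = ln[tan(π/4+φ₂/2)/tan(π/4+φ₁/2)] = +1.0865, Δλ = +1.6787 → C = 57.09°
d = R·|Δφ| / |cos C| = 6360·0.83019 / 0.54336 = 9717 km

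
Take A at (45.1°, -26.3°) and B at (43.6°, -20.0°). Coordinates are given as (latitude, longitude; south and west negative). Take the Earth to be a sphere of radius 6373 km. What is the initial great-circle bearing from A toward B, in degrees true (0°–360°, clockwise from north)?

106.2°

N = sin Δλ·cos φ₂ = +0.0795;  D = cos φ₁ sin φ₂ − sin φ₁ cos φ₂ cos Δλ = -0.0231
initial course = atan2(N, D) = 106.19°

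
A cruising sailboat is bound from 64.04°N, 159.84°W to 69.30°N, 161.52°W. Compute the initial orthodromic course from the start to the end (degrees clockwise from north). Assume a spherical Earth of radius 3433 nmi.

θ = atan2( sin Δλ·cos φ₂ ,  cos φ₁ sin φ₂ − sin φ₁ cos φ₂ cos Δλ )
  = atan2(-0.0104, +0.0918) = 353.56°

353.6°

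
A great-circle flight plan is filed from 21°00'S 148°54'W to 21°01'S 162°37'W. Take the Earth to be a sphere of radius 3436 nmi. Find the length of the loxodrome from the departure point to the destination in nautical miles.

768 nmi

Δψ = ln[tan(π/4+φ₂/2)/tan(π/4+φ₁/2)] = -0.0003;  Δφ = -0.0003 rad,  Δλ = -0.2394 rad
q = Δφ/Δψ = 0.9335
d = R·√(Δφ² + q²Δλ²) = 3436·0.22349 = 768 nmi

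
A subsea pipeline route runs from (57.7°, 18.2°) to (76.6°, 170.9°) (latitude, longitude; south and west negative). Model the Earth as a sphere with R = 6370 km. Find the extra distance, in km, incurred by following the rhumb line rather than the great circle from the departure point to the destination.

Great circle: cos σ = sin φ₁ sin φ₂ + cos φ₁ cos φ₂ cos Δλ,  σ = 0.7782 rad → d_gc = 4956.9 km
Rhumb line: Δψ = +0.9022, q = Δφ/Δψ = 0.3656, d_rh = R√(Δφ²+q²Δλ²) = 6553.0 km
Excess = 6553.0 − 4956.9 = 1596.1 ≈ 1596 km

1596 km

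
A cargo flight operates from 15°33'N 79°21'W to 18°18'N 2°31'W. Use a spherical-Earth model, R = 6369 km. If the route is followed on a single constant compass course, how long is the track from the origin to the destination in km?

8176 km

Δψ = ln[tan(π/4+φ₂/2)/tan(π/4+φ₁/2)] = +0.0502;  Δφ = +0.0480 rad,  Δλ = +1.3410 rad
q = Δφ/Δψ = 0.9566
d = R·√(Δφ² + q²Δλ²) = 6369·1.28366 = 8176 km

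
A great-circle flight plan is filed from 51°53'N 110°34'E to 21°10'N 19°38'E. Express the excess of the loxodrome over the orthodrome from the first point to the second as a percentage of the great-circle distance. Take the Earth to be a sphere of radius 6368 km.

4.7%

Great circle: σ = 1.2925 rad → d_gc = Rσ = 8230.7 km
Rhumb: Δφ = -0.5361, Δλ = -1.5871, Δψ = -0.6847, q = Δφ/Δψ = 0.7829 → d_rh = R√(Δφ²+q²Δλ²) = 8618.0 km
Excess = (8618.0 − 8230.7) / 8230.7 = 387.3 / 8230.7 = 4.71% ≈ 4.7%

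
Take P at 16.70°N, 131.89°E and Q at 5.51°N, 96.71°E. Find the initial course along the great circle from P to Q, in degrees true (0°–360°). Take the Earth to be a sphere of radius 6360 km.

θ = atan2( sin Δλ·cos φ₂ ,  cos φ₁ sin φ₂ − sin φ₁ cos φ₂ cos Δλ )
  = atan2(-0.5735, -0.1418) = 256.11°

256.1°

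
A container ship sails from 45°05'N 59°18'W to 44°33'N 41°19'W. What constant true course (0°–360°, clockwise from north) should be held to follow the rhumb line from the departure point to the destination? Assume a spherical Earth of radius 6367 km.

92.4°

Δψ = ln[tan(π/4+φ₂/2)/tan(π/4+φ₁/2)] = -0.0131
Δλ = +0.3139 rad (taken the short way round)
course = atan2(Δλ, Δψ) = 92.39°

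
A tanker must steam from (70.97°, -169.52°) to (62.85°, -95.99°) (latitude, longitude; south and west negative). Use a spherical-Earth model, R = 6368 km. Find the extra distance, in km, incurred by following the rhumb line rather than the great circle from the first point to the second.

192 km

Great circle: cos σ = sin φ₁ sin φ₂ + cos φ₁ cos φ₂ cos Δλ,  σ = 0.4878 rad → d_gc = 3106.3 km
Rhumb line: Δψ = -0.3651, q = Δφ/Δψ = 0.3882, d_rh = R√(Δφ²+q²Δλ²) = 3298.4 km
Excess = 3298.4 − 3106.3 = 192.1 ≈ 192 km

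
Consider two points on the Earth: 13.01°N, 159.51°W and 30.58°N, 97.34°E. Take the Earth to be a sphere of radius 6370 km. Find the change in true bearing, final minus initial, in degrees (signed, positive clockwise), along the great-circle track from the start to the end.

Initial bearing θ₁ = atan2(sin Δλ cos φ₂, cos φ₁ sin φ₂ − sin φ₁ cos φ₂ cos Δλ) = 302.78°
Final bearing θ₂ = (initial bearing from the destination back to the start) + 180° = 252.09°
Δθ = θ₂ − θ₁ = -50.7°

-50.7°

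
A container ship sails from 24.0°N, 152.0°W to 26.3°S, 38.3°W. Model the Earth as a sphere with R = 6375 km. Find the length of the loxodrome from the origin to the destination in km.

Δψ = ln[tan(π/4+φ₂/2)/tan(π/4+φ₁/2)] = -0.9077;  Δφ = -0.8779 rad,  Δλ = +1.9844 rad
q = Δφ/Δψ = 0.9671
d = R·√(Δφ² + q²Δλ²) = 6375·2.11046 = 13454 km

13454 km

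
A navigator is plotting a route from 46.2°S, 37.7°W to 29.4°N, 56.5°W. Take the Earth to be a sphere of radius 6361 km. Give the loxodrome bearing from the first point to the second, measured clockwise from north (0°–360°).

347.2°

Meridional parts: M(φ₁)=-0.9113, M(φ₂)=+0.5373 → ΔM = +1.4486;  Δλ = -0.3281 rad
tan C = Δλ / ΔM = -0.2265 → C = 347.24°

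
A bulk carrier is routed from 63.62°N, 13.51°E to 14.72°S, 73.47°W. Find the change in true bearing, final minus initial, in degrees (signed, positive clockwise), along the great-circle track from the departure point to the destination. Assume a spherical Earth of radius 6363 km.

At departure: θ₁ = atan2(sin Δλ cos φ₂, cos φ₁ sin φ₂ − sin φ₁ cos φ₂ cos Δλ) = 260.68°
At arrival: θ₂ = atan2(sin Δλ cos φ₁, −cos φ₂ sin φ₁ + sin φ₂ cos φ₁ cos Δλ) = 206.96°
Δθ = θ₂ − θ₁ = -53.7°

-53.7°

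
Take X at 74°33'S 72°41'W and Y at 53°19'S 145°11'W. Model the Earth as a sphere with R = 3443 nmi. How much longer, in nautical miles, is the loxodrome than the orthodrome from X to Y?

Great circle: cos σ = sin φ₁ sin φ₂ + cos φ₁ cos φ₂ cos Δλ,  σ = 0.6079 rad → d_gc = 2093.1 nmi
Rhumb line: Δψ = +0.8936, q = Δφ/Δψ = 0.4147, d_rh = R√(Δφ²+q²Δλ²) = 2211.8 nmi
Excess = 2211.8 − 2093.1 = 118.7 ≈ 119 nmi

119 nmi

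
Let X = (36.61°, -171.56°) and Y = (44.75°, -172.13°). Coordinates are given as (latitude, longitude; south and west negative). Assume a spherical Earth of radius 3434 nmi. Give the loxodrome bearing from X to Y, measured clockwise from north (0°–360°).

357.0°

Meridional parts: M(φ₁)=+0.6875, M(φ₂)=+0.8752 → ΔM = +0.1877;  Δλ = -0.0099 rad
tan C = Δλ / ΔM = -0.0530 → C = 356.97°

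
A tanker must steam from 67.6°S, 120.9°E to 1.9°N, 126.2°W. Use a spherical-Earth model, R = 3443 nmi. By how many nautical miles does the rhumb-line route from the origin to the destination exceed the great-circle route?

Great circle: cos σ = sin φ₁ sin φ₂ + cos φ₁ cos φ₂ cos Δλ,  σ = 1.7506 rad → d_gc = 6027.4 nmi
Rhumb line: Δψ = +1.6526, q = Δφ/Δψ = 0.7340, d_rh = R√(Δφ²+q²Δλ²) = 6499.1 nmi
Excess = 6499.1 − 6027.4 = 471.7 ≈ 472 nmi

472 nmi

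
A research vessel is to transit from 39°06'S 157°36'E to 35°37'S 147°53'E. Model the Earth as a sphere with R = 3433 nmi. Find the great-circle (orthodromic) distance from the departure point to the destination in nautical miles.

507 nmi

cos σ = sin φ₁ sin φ₂ + cos φ₁ cos φ₂ cos Δλ
      = sin(-39.10°)sin(-35.62°) + cos(-39.10°)cos(-35.62°)cos(-9.72°) = 0.9891
σ = 8.466° → d = Rσ = 3433·0.14777 = 507 nmi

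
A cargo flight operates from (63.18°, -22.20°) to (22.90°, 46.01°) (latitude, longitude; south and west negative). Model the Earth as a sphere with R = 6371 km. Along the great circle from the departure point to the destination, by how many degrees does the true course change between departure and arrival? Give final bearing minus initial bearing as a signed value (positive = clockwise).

Initial bearing θ₁ = atan2(sin Δλ cos φ₂, cos φ₁ sin φ₂ − sin φ₁ cos φ₂ cos Δλ) = 98.62°
Final bearing θ₂ = (initial bearing from the destination back to the start) + 180° = 151.04°
Δθ = θ₂ − θ₁ = +52.4°

+52.4°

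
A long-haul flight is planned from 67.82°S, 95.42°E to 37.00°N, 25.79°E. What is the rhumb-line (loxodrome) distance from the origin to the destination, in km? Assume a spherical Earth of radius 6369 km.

Δψ = ln[tan(π/4+φ₂/2)/tan(π/4+φ₁/2)] = +2.3256;  Δφ = +1.8295 rad,  Δλ = -1.2153 rad
q = Δφ/Δψ = 0.7867
d = R·√(Δφ² + q²Δλ²) = 6369·2.06419 = 13147 km

13147 km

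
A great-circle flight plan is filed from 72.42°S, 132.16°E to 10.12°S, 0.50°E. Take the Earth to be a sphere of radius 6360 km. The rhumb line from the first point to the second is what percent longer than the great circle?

Great circle: σ = 1.6009 rad → d_gc = Rσ = 10182.0 km
Rhumb: Δφ = +1.0873, Δλ = -2.2979, Δψ = +1.6892, q = Δφ/Δψ = 0.6437 → d_rh = R√(Δφ²+q²Δλ²) = 11675.9 km
Excess = (11675.9 − 10182.0) / 10182.0 = 1493.9 / 10182.0 = 14.67% ≈ 14.7%

14.7%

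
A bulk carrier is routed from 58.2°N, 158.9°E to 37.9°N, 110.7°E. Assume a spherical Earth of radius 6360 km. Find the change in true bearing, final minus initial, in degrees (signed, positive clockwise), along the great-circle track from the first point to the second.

-37.3°

Initial bearing θ₁ = atan2(sin Δλ cos φ₂, cos φ₁ sin φ₂ − sin φ₁ cos φ₂ cos Δλ) = 258.16°
Final bearing θ₂ = (initial bearing from the destination back to the start) + 180° = 220.81°
Δθ = θ₂ − θ₁ = -37.3°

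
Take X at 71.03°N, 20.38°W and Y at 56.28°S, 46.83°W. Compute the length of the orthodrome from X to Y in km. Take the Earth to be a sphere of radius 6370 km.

14307 km

Haversine: a = sin²(Δφ/2)+cos φ₁ cos φ₂ sin²(Δλ/2) = 0.81251;  σ = 2·atan2(√a,√(1−a))
σ = 128.683° → d = Rσ = 6370·2.24595 = 14307 km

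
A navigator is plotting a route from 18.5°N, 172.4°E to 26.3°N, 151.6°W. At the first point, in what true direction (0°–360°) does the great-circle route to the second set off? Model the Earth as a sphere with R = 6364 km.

θ = atan2( sin Δλ·cos φ₂ ,  cos φ₁ sin φ₂ − sin φ₁ cos φ₂ cos Δλ )
  = atan2(+0.5269, +0.1900) = 70.17°

70.2°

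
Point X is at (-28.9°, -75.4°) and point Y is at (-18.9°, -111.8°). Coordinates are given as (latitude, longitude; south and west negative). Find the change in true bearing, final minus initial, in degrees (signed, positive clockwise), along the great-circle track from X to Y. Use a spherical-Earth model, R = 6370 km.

At departure: θ₁ = atan2(sin Δλ cos φ₂, cos φ₁ sin φ₂ − sin φ₁ cos φ₂ cos Δλ) = 278.55°
At arrival: θ₂ = atan2(sin Δλ cos φ₁, −cos φ₂ sin φ₁ + sin φ₂ cos φ₁ cos Δλ) = 293.79°
Δθ = θ₂ − θ₁ = +15.2°

+15.2°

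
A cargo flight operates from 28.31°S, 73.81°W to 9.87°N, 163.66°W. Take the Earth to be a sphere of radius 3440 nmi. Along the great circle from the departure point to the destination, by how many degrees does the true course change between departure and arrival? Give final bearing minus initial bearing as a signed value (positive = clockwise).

+19.2°

Initial bearing θ₁ = atan2(sin Δλ cos φ₂, cos φ₁ sin φ₂ − sin φ₁ cos φ₂ cos Δλ) = 278.78°
Final bearing θ₂ = (initial bearing from the destination back to the start) + 180° = 297.97°
Δθ = θ₂ − θ₁ = +19.2°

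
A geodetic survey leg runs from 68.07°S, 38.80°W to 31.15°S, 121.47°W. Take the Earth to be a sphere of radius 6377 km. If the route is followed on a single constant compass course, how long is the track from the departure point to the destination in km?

6904 km

Δψ = ln[tan(π/4+φ₂/2)/tan(π/4+φ₁/2)] = +1.0686;  Δφ = +0.6444 rad,  Δλ = -1.4429 rad
q = Δφ/Δψ = 0.6030
d = R·√(Δφ² + q²Δλ²) = 6377·1.08270 = 6904 km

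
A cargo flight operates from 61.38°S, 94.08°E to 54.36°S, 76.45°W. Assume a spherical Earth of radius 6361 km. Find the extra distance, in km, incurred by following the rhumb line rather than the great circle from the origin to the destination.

Great circle: cos σ = sin φ₁ sin φ₂ + cos φ₁ cos φ₂ cos Δλ,  σ = 1.1173 rad → d_gc = 7107.3 km
Rhumb line: Δψ = +0.2313, q = Δφ/Δψ = 0.5298, d_rh = R√(Δφ²+q²Δλ²) = 10060.9 km
Excess = 10060.9 − 7107.3 = 2953.6 ≈ 2954 km

2954 km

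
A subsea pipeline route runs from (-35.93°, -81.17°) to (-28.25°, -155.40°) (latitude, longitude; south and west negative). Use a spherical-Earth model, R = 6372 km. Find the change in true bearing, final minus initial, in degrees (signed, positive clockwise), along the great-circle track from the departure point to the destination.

+43.9°

Initial bearing θ₁ = atan2(sin Δλ cos φ₂, cos φ₁ sin φ₂ − sin φ₁ cos φ₂ cos Δλ) = 254.02°
Final bearing θ₂ = (initial bearing from the destination back to the start) + 180° = 297.91°
Δθ = θ₂ − θ₁ = +43.9°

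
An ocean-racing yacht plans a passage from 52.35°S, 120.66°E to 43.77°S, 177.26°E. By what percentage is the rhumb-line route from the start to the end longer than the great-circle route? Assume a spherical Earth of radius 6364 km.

Great circle: σ = 0.6591 rad → d_gc = Rσ = 4194.7 km
Rhumb: Δφ = +0.1497, Δλ = +0.9879, Δψ = +0.2248, q = Δφ/Δψ = 0.6662 → d_rh = R√(Δφ²+q²Δλ²) = 4295.1 km
Excess = (4295.1 − 4194.7) / 4194.7 = 100.4 / 4194.7 = 2.39% ≈ 2.4%

2.4%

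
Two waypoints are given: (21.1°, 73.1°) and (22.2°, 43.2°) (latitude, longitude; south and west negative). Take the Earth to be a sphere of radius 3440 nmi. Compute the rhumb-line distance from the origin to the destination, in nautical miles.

1670 nmi

Δψ = ln[tan(π/4+φ₂/2)/tan(π/4+φ₁/2)] = +0.0207;  Δφ = +0.0192 rad,  Δλ = -0.5219 rad
q = Δφ/Δψ = 0.9294
d = R·√(Δφ² + q²Δλ²) = 3440·0.48541 = 1670 nmi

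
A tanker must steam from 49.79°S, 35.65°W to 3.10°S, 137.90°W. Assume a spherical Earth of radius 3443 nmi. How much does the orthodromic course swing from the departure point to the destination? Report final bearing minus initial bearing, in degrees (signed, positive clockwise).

+62.1°

Initial bearing θ₁ = atan2(sin Δλ cos φ₂, cos φ₁ sin φ₂ − sin φ₁ cos φ₂ cos Δλ) = 258.60°
Final bearing θ₂ = (initial bearing from the destination back to the start) + 180° = 320.67°
Δθ = θ₂ − θ₁ = +62.1°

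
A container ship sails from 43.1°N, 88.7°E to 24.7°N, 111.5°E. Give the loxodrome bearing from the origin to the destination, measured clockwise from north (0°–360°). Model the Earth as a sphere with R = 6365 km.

Δψ = ln[tan(π/4+φ₂/2)/tan(π/4+φ₁/2)] = -0.3901
Δλ = +0.3979 rad (taken the short way round)
course = atan2(Δλ, Δψ) = 134.43°

134.4°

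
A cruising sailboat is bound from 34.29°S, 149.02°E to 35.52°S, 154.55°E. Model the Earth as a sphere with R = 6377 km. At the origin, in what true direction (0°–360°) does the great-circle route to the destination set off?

106.7°

θ = atan2( sin Δλ·cos φ₂ ,  cos φ₁ sin φ₂ − sin φ₁ cos φ₂ cos Δλ )
  = atan2(+0.0784, -0.0236) = 106.75°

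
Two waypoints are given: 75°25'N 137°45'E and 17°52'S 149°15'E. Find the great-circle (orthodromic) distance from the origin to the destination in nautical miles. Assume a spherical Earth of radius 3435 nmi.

5609 nmi

cos σ = sin φ₁ sin φ₂ + cos φ₁ cos φ₂ cos Δλ
      = sin(75.42°)sin(-17.87°) + cos(75.42°)cos(-17.87°)cos(11.50°) = -0.0621
σ = 93.559° → d = Rσ = 3435·1.63292 = 5609 nmi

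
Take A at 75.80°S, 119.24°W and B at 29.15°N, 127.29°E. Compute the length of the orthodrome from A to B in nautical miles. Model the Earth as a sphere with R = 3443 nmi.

Haversine: a = sin²(Δφ/2)+cos φ₁ cos φ₂ sin²(Δλ/2) = 0.77877;  σ = 2·atan2(√a,√(1−a))
σ = 123.886° → d = Rσ = 3443·2.16221 = 7445 nmi

7445 nmi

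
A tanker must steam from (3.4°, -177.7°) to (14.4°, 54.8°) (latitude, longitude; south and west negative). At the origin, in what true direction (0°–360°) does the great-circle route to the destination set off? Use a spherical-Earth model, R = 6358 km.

θ = atan2( sin Δλ·cos φ₂ ,  cos φ₁ sin φ₂ − sin φ₁ cos φ₂ cos Δλ )
  = atan2(-0.7684, +0.2832) = 290.23°

290.2°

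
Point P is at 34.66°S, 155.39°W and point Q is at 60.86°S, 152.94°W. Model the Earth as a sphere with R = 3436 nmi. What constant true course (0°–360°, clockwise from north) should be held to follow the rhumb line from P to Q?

Meridional parts: M(φ₁)=-0.6456, M(φ₂)=-1.3474 → ΔM = -0.7018;  Δλ = +0.0428 rad
tan C = Δλ / ΔM = -0.0609 → C = 176.51°

176.5°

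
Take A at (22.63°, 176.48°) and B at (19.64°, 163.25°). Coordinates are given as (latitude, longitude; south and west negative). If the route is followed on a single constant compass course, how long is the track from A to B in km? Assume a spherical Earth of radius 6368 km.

Δψ = ln[tan(π/4+φ₂/2)/tan(π/4+φ₁/2)] = -0.0560;  Δφ = -0.0522 rad,  Δλ = -0.2309 rad
q = Δφ/Δψ = 0.9326
d = R·√(Δφ² + q²Δλ²) = 6368·0.22158 = 1411 km

1411 km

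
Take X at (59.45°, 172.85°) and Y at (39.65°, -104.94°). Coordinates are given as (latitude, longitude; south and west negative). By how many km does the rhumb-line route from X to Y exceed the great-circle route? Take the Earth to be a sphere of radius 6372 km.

333 km

Great circle: cos σ = sin φ₁ sin φ₂ + cos φ₁ cos φ₂ cos Δλ,  σ = 0.9241 rad → d_gc = 5888.3 km
Rhumb line: Δψ = -0.5430, q = Δφ/Δψ = 0.6365, d_rh = R√(Δφ²+q²Δλ²) = 6221.7 km
Excess = 6221.7 − 5888.3 = 333.4 ≈ 333 km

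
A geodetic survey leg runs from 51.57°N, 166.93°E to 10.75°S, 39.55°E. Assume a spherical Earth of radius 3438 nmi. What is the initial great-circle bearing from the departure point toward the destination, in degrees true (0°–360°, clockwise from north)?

θ = atan2( sin Δλ·cos φ₂ ,  cos φ₁ sin φ₂ − sin φ₁ cos φ₂ cos Δλ )
  = atan2(-0.7807, +0.3513) = 294.23°

294.2°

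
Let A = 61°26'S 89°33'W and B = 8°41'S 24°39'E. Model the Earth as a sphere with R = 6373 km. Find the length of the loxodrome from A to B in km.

11266 km

Rhumb course C = atan2(Δλ, Δψ) with Δψ = ln[tan(π/4+φ₂/2)/tan(π/4+φ₁/2)] = +1.2160, Δλ = +1.9932 → C = 58.61°
d = R·|Δφ| / |cos C| = 6373·0.92066 / 0.52080 = 11266 km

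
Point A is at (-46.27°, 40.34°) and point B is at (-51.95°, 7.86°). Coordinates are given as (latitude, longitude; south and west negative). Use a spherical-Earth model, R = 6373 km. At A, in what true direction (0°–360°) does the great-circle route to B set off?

N = sin Δλ·cos φ₂ = -0.3310;  D = cos φ₁ sin φ₂ − sin φ₁ cos φ₂ cos Δλ = -0.1686
initial course = atan2(N, D) = 243.00°

243.0°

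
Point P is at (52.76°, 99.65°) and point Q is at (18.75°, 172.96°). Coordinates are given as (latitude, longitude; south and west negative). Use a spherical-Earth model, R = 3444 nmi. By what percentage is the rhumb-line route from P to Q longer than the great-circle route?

2.8%

Great circle: σ = 1.1368 rad → d_gc = Rσ = 3915.2 nmi
Rhumb: Δφ = -0.5936, Δλ = +1.2795, Δψ = -0.7546, q = Δφ/Δψ = 0.7866 → d_rh = R√(Δφ²+q²Δλ²) = 4024.1 nmi
Excess = (4024.1 − 3915.2) / 3915.2 = 108.9 / 3915.2 = 2.78% ≈ 2.8%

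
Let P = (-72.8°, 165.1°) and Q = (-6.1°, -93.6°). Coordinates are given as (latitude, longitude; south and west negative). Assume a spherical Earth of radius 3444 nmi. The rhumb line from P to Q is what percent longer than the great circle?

Great circle: σ = 1.5269 rad → d_gc = Rσ = 5258.6 nmi
Rhumb: Δφ = +1.1641, Δλ = +1.7680, Δψ = +1.7822, q = Δφ/Δψ = 0.6532 → d_rh = R√(Δφ²+q²Δλ²) = 5647.4 nmi
Excess = (5647.4 − 5258.6) / 5258.6 = 388.8 / 5258.6 = 7.39% ≈ 7.4%

7.4%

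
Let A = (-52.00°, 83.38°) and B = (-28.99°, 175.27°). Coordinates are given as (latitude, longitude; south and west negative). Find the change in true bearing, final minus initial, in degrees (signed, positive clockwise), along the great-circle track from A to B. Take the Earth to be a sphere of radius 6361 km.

-68.8°

At departure: θ₁ = atan2(sin Δλ cos φ₂, cos φ₁ sin φ₂ − sin φ₁ cos φ₂ cos Δλ) = 110.17°
At arrival: θ₂ = atan2(sin Δλ cos φ₁, −cos φ₂ sin φ₁ + sin φ₂ cos φ₁ cos Δλ) = 41.35°
Δθ = θ₂ − θ₁ = -68.8°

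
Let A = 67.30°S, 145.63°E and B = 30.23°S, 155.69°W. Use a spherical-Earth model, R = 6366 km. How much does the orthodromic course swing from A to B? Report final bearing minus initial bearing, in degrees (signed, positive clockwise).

At departure: θ₁ = atan2(sin Δλ cos φ₂, cos φ₁ sin φ₂ − sin φ₁ cos φ₂ cos Δλ) = 73.40°
At arrival: θ₂ = atan2(sin Δλ cos φ₁, −cos φ₂ sin φ₁ + sin φ₂ cos φ₁ cos Δλ) = 25.34°
Δθ = θ₂ − θ₁ = -48.1°

-48.1°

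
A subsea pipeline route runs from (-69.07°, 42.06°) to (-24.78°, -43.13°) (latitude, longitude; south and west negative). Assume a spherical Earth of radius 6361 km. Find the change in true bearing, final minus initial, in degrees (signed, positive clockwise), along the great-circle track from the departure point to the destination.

+71.9°

At departure: θ₁ = atan2(sin Δλ cos φ₂, cos φ₁ sin φ₂ − sin φ₁ cos φ₂ cos Δλ) = 265.03°
At arrival: θ₂ = atan2(sin Δλ cos φ₁, −cos φ₂ sin φ₁ + sin φ₂ cos φ₁ cos Δλ) = 336.92°
Δθ = θ₂ − θ₁ = +71.9°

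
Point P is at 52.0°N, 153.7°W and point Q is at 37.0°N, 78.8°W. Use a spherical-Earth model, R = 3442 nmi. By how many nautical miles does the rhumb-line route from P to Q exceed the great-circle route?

126 nmi

Great circle: cos σ = sin φ₁ sin φ₂ + cos φ₁ cos φ₂ cos Δλ,  σ = 0.9244 rad → d_gc = 3181.7 nmi
Rhumb line: Δψ = -0.3702, q = Δφ/Δψ = 0.7072, d_rh = R√(Δφ²+q²Δλ²) = 3307.4 nmi
Excess = 3307.4 − 3181.7 = 125.7 ≈ 126 nmi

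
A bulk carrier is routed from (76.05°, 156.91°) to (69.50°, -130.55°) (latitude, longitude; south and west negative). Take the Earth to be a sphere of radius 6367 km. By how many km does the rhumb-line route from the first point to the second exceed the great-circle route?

149 km

Great circle: cos σ = sin φ₁ sin φ₂ + cos φ₁ cos φ₂ cos Δλ,  σ = 0.3643 rad → d_gc = 2319.4 km
Rhumb line: Δψ = -0.3907, q = Δφ/Δψ = 0.2926, d_rh = R√(Δφ²+q²Δλ²) = 2468.2 km
Excess = 2468.2 − 2319.4 = 148.8 ≈ 149 km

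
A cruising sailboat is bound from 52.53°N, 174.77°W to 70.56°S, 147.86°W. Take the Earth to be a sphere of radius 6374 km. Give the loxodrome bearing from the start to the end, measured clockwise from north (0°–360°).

170.6°

Meridional parts: M(φ₁)=+1.0813, M(φ₂)=-1.7644 → ΔM = -2.8457;  Δλ = +0.4697 rad
tan C = Δλ / ΔM = -0.1650 → C = 170.63°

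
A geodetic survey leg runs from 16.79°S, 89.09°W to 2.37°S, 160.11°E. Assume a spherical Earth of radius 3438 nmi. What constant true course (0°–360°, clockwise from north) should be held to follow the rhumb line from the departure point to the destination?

Δψ = ln[tan(π/4+φ₂/2)/tan(π/4+φ₁/2)] = +0.2560
Δλ = -1.9338 rad (taken the short way round)
course = atan2(Δλ, Δψ) = 277.54°

277.5°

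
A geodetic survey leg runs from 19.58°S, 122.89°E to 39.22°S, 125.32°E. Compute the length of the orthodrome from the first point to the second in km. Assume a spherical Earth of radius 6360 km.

2192 km

cos σ = sin φ₁ sin φ₂ + cos φ₁ cos φ₂ cos Δλ
      = sin(-19.58°)sin(-39.22°) + cos(-19.58°)cos(-39.22°)cos(2.43°) = 0.9412
σ = 19.752° → d = Rσ = 6360·0.34473 = 2192 km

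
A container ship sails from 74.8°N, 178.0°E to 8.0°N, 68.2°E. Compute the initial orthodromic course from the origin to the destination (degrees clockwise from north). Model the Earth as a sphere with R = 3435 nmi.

N = sin Δλ·cos φ₂ = -0.9317;  D = cos φ₁ sin φ₂ − sin φ₁ cos φ₂ cos Δλ = +0.3602
initial course = atan2(N, D) = 291.14°

291.1°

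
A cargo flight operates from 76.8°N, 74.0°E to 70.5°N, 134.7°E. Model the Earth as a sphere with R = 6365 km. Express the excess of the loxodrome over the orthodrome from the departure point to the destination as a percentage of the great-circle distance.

4.5%

Great circle: σ = 0.3010 rad → d_gc = Rσ = 1915.9 km
Rhumb: Δφ = -0.1100, Δλ = +1.0594, Δψ = -0.3955, q = Δφ/Δψ = 0.2780 → d_rh = R√(Δφ²+q²Δλ²) = 2001.2 km
Excess = (2001.2 − 1915.9) / 1915.9 = 85.3 / 1915.9 = 4.452% ≈ 4.5%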